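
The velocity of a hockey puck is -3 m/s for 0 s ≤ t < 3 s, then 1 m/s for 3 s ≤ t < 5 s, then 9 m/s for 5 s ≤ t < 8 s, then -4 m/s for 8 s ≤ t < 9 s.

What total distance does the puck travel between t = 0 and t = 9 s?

42 m

Distance (not displacement) is the total path length: add the absolute areas under v-t.
0–3 s: |-3| × 3 = 9 m
3–5 s: |1| × 2 = 2 m
5–8 s: |9| × 3 = 27 m
8–9 s: |-4| × 1 = 4 m
Total distance = 42 m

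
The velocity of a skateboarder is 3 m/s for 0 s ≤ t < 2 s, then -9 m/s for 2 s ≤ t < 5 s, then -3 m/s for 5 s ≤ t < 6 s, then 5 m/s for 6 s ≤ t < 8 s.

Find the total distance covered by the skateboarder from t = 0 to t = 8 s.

Distance (not displacement) is the total path length: add the absolute areas under v-t.
0–2 s: |3| × 2 = 6 m
2–5 s: |-9| × 3 = 27 m
5–6 s: |-3| × 1 = 3 m
6–8 s: |5| × 2 = 10 m
Total distance = 46 m

46 m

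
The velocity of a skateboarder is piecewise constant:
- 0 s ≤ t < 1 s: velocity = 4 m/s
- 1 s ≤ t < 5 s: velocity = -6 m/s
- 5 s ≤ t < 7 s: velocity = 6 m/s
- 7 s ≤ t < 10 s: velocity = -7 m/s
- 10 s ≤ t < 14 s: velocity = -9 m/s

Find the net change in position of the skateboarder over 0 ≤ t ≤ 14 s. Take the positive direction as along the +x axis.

Displacement is the signed area under the v-t curve.
0–1 s: 4 × 1 = 4 m
1–5 s: -6 × 4 = -24 m
5–7 s: 6 × 2 = 12 m
7–10 s: -7 × 3 = -21 m
10–14 s: -9 × 4 = -36 m
Net displacement = -65 m

-65 m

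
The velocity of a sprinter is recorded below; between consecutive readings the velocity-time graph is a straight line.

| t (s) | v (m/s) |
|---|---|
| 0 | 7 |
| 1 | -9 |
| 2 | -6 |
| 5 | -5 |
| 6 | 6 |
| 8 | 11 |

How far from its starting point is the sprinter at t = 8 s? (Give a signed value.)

-7.5 m

Displacement is the signed area under the v-t curve.
0–1 s: ½(7 + -9)(1) = -1 m
1–2 s: ½(-9 + -6)(1) = -7.5 m
2–5 s: ½(-6 + -5)(3) = -16.5 m
5–6 s: ½(-5 + 6)(1) = 0.5 m
6–8 s: ½(6 + 11)(2) = 17 m
Net displacement = -7.5 m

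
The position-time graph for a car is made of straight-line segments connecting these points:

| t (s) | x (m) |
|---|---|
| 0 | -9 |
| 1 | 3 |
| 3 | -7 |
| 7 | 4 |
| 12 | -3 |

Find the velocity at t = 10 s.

Velocity is the slope of the x-t graph on 7–12 s: (-3 − 4)/(12 − 7) = -1.4 m/s.

-1.4 m/s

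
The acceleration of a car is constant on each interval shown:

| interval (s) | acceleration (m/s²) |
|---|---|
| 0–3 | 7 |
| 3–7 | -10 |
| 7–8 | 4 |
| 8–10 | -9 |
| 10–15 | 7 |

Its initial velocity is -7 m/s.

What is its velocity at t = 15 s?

Δv equals the area under the a-t graph; then v = v₀ + Δv.
0–3 s: 7 × 3 = 21 m/s
3–7 s: -10 × 4 = -40 m/s
7–8 s: 4 × 1 = 4 m/s
8–10 s: -9 × 2 = -18 m/s
10–15 s: 7 × 5 = 35 m/s
Δv = 2 m/s, so v(15) = -7 + (2) = -5 m/s.

-5 m/s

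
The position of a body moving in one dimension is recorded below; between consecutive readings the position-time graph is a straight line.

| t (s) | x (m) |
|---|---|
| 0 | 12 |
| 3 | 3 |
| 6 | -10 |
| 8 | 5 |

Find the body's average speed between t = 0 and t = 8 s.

4.625 m/s

Average speed = (total path length)/(elapsed time); on a piecewise-linear x-t graph the path length is Σ|Δx|.
0–3 s: |Δx| = |3 − 12| = 9 m
3–6 s: |Δx| = |-10 − 3| = 13 m
6–8 s: |Δx| = |5 − -10| = 15 m
Total path = 37 m; average speed = 37/8 = 4.625 m/s.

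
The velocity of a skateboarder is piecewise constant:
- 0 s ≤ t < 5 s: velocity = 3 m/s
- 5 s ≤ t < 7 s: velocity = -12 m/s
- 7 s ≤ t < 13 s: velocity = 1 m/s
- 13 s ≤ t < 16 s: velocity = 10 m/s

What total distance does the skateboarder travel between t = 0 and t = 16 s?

75 m

Total distance travelled is ∫|v| dt — sum the magnitudes of each area piece.
0–5 s: |3| × 5 = 15 m
5–7 s: |-12| × 2 = 24 m
7–13 s: |1| × 6 = 6 m
13–16 s: |10| × 3 = 30 m
Total distance = 75 m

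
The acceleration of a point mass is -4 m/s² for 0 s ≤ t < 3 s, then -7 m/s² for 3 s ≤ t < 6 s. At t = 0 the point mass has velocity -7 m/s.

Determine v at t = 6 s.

-40 m/s

Δv equals the area under the a-t graph; then v = v₀ + Δv.
0–3 s: -4 × 3 = -12 m/s
3–6 s: -7 × 3 = -21 m/s
Δv = -33 m/s, so v(6) = -7 + (-33) = -40 m/s.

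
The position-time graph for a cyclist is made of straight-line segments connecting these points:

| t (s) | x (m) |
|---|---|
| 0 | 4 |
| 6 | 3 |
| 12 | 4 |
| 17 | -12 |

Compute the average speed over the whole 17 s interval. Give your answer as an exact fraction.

Average speed = (total path length)/(elapsed time); on a piecewise-linear x-t graph the path length is Σ|Δx|.
0–6 s: |Δx| = |3 − 4| = 1 m
6–12 s: |Δx| = |4 − 3| = 1 m
12–17 s: |Δx| = |-12 − 4| = 16 m
Total path = 18 m; average speed = 18/17 = 18/17 m/s.

18/17 m/s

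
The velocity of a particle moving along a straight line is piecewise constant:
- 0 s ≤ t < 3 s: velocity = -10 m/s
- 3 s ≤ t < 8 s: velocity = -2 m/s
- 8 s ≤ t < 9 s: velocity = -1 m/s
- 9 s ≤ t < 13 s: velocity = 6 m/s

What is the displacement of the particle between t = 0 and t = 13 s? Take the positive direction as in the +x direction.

Displacement is the signed area under the v-t curve.
0–3 s: -10 × 3 = -30 m
3–8 s: -2 × 5 = -10 m
8–9 s: -1 × 1 = -1 m
9–13 s: 6 × 4 = 24 m
Net displacement = -17 m

-17 m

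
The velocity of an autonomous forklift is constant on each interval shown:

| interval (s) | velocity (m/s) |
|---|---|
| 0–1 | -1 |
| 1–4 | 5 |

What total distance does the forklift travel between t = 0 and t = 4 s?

16 m

Distance (not displacement) is the total path length: add the absolute areas under v-t.
0–1 s: |-1| × 1 = 1 m
1–4 s: |5| × 3 = 15 m
Total distance = 16 m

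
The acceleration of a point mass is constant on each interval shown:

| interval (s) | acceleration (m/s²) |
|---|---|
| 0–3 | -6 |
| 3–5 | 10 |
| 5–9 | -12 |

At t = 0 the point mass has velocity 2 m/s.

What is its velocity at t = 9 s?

-44 m/s

Δv equals the area under the a-t graph; then v = v₀ + Δv.
0–3 s: -6 × 3 = -18 m/s
3–5 s: 10 × 2 = 20 m/s
5–9 s: -12 × 4 = -48 m/s
Δv = -46 m/s, so v(9) = 2 + (-46) = -44 m/s.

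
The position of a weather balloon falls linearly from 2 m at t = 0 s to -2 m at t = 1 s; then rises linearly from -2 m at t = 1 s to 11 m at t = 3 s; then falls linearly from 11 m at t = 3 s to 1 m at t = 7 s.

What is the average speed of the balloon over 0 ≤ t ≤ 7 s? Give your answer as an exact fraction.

27/7 m/s

Average speed = (total path length)/(elapsed time); on a piecewise-linear x-t graph the path length is Σ|Δx|.
0–1 s: |Δx| = |-2 − 2| = 4 m
1–3 s: |Δx| = |11 − -2| = 13 m
3–7 s: |Δx| = |1 − 11| = 10 m
Total path = 27 m; average speed = 27/7 = 27/7 m/s.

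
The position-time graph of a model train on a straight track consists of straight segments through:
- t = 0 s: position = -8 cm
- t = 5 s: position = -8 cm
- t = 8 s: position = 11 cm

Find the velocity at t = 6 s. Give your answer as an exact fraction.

Velocity is the slope of the x-t graph on 5–8 s: (11 − -8)/(8 − 5) = 19/3 cm/s.

19/3 cm/s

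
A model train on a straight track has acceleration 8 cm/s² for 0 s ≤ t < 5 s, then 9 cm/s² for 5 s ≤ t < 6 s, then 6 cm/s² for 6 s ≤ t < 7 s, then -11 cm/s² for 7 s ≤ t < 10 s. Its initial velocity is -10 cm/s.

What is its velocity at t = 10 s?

Δv equals the area under the a-t graph; then v = v₀ + Δv.
0–5 s: 8 × 5 = 40 cm/s
5–6 s: 9 × 1 = 9 cm/s
6–7 s: 6 × 1 = 6 cm/s
7–10 s: -11 × 3 = -33 cm/s
Δv = 22 cm/s, so v(10) = -10 + (22) = 12 cm/s.

12 cm/s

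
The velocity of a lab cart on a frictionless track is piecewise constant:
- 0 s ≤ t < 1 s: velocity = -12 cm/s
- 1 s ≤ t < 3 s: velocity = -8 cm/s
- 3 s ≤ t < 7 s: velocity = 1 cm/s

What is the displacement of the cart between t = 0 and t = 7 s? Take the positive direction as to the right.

-24 cm

Net displacement equals the area under the velocity-time graph (areas below the axis count negative).
0–1 s: -12 × 1 = -12 cm
1–3 s: -8 × 2 = -16 cm
3–7 s: 1 × 4 = 4 cm
Net displacement = -24 cm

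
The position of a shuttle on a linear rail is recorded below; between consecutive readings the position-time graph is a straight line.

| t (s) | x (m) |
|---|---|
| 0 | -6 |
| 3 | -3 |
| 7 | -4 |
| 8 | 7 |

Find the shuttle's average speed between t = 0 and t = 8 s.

1.875 m/s

Average speed = (total path length)/(elapsed time); on a piecewise-linear x-t graph the path length is Σ|Δx|.
0–3 s: |Δx| = |-3 − -6| = 3 m
3–7 s: |Δx| = |-4 − -3| = 1 m
7–8 s: |Δx| = |7 − -4| = 11 m
Total path = 15 m; average speed = 15/8 = 1.875 m/s.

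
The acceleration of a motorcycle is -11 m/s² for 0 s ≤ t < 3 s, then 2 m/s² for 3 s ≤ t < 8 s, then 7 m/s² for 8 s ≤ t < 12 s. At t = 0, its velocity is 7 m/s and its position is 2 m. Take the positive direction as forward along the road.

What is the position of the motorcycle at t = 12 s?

-139.5 m

On each constant-a segment, Δv = aΔt and Δx = v₀Δt + ½aΔt²; chain segment to segment.
0–3 s: v starts 7 m/s; Δx = 7·3 + ½·-11·3² = -28.5 m; v ends -26 m/s.
3–8 s: v starts -26 m/s; Δx = -26·5 + ½·2·5² = -105 m; v ends -16 m/s.
8–12 s: v starts -16 m/s; Δx = -16·4 + ½·7·4² = -8 m; v ends 12 m/s.
x(12) = 2 + Σ Δx = -139.5 m.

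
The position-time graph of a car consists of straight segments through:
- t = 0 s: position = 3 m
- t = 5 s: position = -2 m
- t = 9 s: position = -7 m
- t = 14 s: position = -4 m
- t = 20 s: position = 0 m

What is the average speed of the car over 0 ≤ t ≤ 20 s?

Average speed = (total path length)/(elapsed time); on a piecewise-linear x-t graph the path length is Σ|Δx|.
0–5 s: |Δx| = |-2 − 3| = 5 m
5–9 s: |Δx| = |-7 − -2| = 5 m
9–14 s: |Δx| = |-4 − -7| = 3 m
14–20 s: |Δx| = |0 − -4| = 4 m
Total path = 17 m; average speed = 17/20 = 0.85 m/s.

0.85 m/s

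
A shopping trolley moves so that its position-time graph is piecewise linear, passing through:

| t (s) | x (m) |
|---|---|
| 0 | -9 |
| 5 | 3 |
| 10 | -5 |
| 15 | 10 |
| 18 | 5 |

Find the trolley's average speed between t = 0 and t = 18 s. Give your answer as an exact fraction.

20/9 m/s

Average speed = (total path length)/(elapsed time); on a piecewise-linear x-t graph the path length is Σ|Δx|.
0–5 s: |Δx| = |3 − -9| = 12 m
5–10 s: |Δx| = |-5 − 3| = 8 m
10–15 s: |Δx| = |10 − -5| = 15 m
15–18 s: |Δx| = |5 − 10| = 5 m
Total path = 40 m; average speed = 40/18 = 20/9 m/s.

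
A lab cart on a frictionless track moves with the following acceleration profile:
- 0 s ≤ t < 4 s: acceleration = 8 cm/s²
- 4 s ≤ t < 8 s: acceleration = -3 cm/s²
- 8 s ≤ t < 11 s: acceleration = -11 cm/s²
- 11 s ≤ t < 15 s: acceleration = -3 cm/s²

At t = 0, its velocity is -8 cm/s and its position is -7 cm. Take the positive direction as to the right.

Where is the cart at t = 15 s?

-24.5 cm

On each constant-a segment, Δv = aΔt and Δx = v₀Δt + ½aΔt²; chain segment to segment.
0–4 s: v starts -8 cm/s; Δx = -8·4 + ½·8·4² = 32 cm; v ends 24 cm/s.
4–8 s: v starts 24 cm/s; Δx = 24·4 + ½·-3·4² = 72 cm; v ends 12 cm/s.
8–11 s: v starts 12 cm/s; Δx = 12·3 + ½·-11·3² = -13.5 cm; v ends -21 cm/s.
11–15 s: v starts -21 cm/s; Δx = -21·4 + ½·-3·4² = -108 cm; v ends -33 cm/s.
x(15) = -7 + Σ Δx = -24.5 cm.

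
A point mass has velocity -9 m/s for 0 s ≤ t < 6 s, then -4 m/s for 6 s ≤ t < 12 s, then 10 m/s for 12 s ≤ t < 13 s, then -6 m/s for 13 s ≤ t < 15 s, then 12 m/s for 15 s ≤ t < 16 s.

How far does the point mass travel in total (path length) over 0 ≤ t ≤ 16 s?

112 m

Total distance travelled is ∫|v| dt — sum the magnitudes of each area piece.
0–6 s: |-9| × 6 = 54 m
6–12 s: |-4| × 6 = 24 m
12–13 s: |10| × 1 = 10 m
13–15 s: |-6| × 2 = 12 m
15–16 s: |12| × 1 = 12 m
Total distance = 112 m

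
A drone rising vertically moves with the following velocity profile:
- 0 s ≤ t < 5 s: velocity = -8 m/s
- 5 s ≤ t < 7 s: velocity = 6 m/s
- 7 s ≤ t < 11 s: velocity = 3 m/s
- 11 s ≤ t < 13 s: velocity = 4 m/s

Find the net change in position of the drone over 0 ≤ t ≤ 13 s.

-8 m

Displacement is the signed area under the v-t curve.
0–5 s: -8 × 5 = -40 m
5–7 s: 6 × 2 = 12 m
7–11 s: 3 × 4 = 12 m
11–13 s: 4 × 2 = 8 m
Net displacement = -8 m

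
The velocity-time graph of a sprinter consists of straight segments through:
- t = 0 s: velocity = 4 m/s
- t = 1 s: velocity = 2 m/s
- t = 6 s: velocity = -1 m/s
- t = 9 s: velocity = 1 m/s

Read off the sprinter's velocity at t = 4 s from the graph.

On 1–6 s the graph is linear from 2 to -1 m/s: v(4) = 2 + (-1 − 2)·(4 − 1)/(6 − 1) = 0.2 m/s.

0.2 m/s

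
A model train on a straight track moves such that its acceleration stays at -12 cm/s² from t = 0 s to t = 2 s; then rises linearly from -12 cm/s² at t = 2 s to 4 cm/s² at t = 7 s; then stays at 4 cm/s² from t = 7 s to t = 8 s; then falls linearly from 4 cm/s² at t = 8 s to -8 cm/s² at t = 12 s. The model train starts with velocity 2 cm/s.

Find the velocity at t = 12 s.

Δv equals the area under the a-t graph; then v = v₀ + Δv.
0–2 s: -12 × 2 = -24 cm/s
2–7 s: ½(-12 + 4)(5) = -20 cm/s
7–8 s: 4 × 1 = 4 cm/s
8–12 s: ½(4 + -8)(4) = -8 cm/s
Δv = -48 cm/s, so v(12) = 2 + (-48) = -46 cm/s.

-46 cm/s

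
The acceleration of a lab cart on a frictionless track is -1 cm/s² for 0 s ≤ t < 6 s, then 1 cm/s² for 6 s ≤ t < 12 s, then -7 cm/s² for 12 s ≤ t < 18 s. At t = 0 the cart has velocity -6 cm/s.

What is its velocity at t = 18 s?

-48 cm/s

Δv equals the area under the a-t graph; then v = v₀ + Δv.
0–6 s: -1 × 6 = -6 cm/s
6–12 s: 1 × 6 = 6 cm/s
12–18 s: -7 × 6 = -42 cm/s
Δv = -42 cm/s, so v(18) = -6 + (-42) = -48 cm/s.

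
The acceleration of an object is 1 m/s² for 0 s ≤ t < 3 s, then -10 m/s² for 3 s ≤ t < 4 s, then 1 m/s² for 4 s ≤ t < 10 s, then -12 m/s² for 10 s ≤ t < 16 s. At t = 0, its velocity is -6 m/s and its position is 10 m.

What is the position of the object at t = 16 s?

-329.5 m

On each constant-a segment, Δv = aΔt and Δx = v₀Δt + ½aΔt²; chain segment to segment.
0–3 s: v starts -6 m/s; Δx = -6·3 + ½·1·3² = -13.5 m; v ends -3 m/s.
3–4 s: v starts -3 m/s; Δx = -3·1 + ½·-10·1² = -8 m; v ends -13 m/s.
4–10 s: v starts -13 m/s; Δx = -13·6 + ½·1·6² = -60 m; v ends -7 m/s.
10–16 s: v starts -7 m/s; Δx = -7·6 + ½·-12·6² = -258 m; v ends -79 m/s.
x(16) = 10 + Σ Δx = -329.5 m.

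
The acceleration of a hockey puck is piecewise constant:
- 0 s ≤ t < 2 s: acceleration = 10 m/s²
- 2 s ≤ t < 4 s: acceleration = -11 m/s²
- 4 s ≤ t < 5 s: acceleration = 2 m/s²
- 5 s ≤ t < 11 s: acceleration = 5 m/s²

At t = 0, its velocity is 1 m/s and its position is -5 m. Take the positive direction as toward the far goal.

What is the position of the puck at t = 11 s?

On each constant-a segment, Δv = aΔt and Δx = v₀Δt + ½aΔt²; chain segment to segment.
0–2 s: v starts 1 m/s; Δx = 1·2 + ½·10·2² = 22 m; v ends 21 m/s.
2–4 s: v starts 21 m/s; Δx = 21·2 + ½·-11·2² = 20 m; v ends -1 m/s.
4–5 s: v starts -1 m/s; Δx = -1·1 + ½·2·1² = 0 m; v ends 1 m/s.
5–11 s: v starts 1 m/s; Δx = 1·6 + ½·5·6² = 96 m; v ends 31 m/s.
x(11) = -5 + Σ Δx = 133 m.

133 m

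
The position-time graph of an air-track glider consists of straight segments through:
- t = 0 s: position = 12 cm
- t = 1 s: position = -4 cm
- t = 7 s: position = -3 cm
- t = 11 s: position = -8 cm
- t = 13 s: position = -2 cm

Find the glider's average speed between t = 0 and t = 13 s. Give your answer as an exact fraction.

28/13 cm/s

Average speed = (total path length)/(elapsed time); on a piecewise-linear x-t graph the path length is Σ|Δx|.
0–1 s: |Δx| = |-4 − 12| = 16 cm
1–7 s: |Δx| = |-3 − -4| = 1 cm
7–11 s: |Δx| = |-8 − -3| = 5 cm
11–13 s: |Δx| = |-2 − -8| = 6 cm
Total path = 28 cm; average speed = 28/13 = 28/13 cm/s.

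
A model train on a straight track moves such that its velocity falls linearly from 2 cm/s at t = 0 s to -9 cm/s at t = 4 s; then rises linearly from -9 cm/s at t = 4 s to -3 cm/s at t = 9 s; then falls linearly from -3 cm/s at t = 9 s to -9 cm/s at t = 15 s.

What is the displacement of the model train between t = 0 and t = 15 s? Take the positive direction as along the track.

Displacement is the signed area under the v-t curve.
0–4 s: ½(2 + -9)(4) = -14 cm
4–9 s: ½(-9 + -3)(5) = -30 cm
9–15 s: ½(-3 + -9)(6) = -36 cm
Net displacement = -80 cm

-80 cm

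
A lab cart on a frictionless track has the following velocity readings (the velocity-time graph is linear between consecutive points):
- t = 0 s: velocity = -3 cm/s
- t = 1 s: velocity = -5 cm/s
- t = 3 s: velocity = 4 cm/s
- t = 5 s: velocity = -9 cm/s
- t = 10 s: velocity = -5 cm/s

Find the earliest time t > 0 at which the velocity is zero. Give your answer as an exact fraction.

t = 19/9 s

v changes sign on 1–3 s (from -5 to 4); the graph is linear there, so v = 0 at t = 1 + (5)·(3 − 1)/(4 − -5) = 19/9 s.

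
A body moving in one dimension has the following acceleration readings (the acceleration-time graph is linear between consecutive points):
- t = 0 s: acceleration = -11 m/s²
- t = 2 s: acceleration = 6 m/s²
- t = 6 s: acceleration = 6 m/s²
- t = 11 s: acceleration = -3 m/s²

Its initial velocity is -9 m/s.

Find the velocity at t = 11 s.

Δv equals the area under the a-t graph; then v = v₀ + Δv.
0–2 s: ½(-11 + 6)(2) = -5 m/s
2–6 s: 6 × 4 = 24 m/s
6–11 s: ½(6 + -3)(5) = 7.5 m/s
Δv = 26.5 m/s, so v(11) = -9 + (26.5) = 17.5 m/s.

17.5 m/s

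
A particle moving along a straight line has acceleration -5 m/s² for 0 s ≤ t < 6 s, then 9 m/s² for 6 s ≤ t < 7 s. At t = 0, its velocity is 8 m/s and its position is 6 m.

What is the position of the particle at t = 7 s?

-53.5 m

On each constant-a segment, Δv = aΔt and Δx = v₀Δt + ½aΔt²; chain segment to segment.
0–6 s: v starts 8 m/s; Δx = 8·6 + ½·-5·6² = -42 m; v ends -22 m/s.
6–7 s: v starts -22 m/s; Δx = -22·1 + ½·9·1² = -17.5 m; v ends -13 m/s.
x(7) = 6 + Σ Δx = -53.5 m.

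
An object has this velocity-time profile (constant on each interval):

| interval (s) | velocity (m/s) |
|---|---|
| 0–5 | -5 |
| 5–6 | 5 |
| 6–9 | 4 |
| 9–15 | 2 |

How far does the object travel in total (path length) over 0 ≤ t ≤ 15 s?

54 m

Distance (not displacement) is the total path length: add the absolute areas under v-t.
0–5 s: |-5| × 5 = 25 m
5–6 s: |5| × 1 = 5 m
6–9 s: |4| × 3 = 12 m
9–15 s: |2| × 6 = 12 m
Total distance = 54 m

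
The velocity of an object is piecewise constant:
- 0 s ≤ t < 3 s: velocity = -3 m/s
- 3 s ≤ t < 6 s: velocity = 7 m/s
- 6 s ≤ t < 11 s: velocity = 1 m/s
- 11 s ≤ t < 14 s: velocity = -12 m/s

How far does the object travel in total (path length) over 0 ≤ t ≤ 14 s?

Distance (not displacement) is the total path length: add the absolute areas under v-t.
0–3 s: |-3| × 3 = 9 m
3–6 s: |7| × 3 = 21 m
6–11 s: |1| × 5 = 5 m
11–14 s: |-12| × 3 = 36 m
Total distance = 71 m

71 m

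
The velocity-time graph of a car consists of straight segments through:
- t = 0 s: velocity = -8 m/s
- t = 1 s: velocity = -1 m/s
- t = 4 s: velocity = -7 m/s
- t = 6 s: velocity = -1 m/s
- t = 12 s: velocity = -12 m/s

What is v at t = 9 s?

On 6–12 s the graph is linear from -1 to -12 m/s: v(9) = -1 + (-12 − -1)·(9 − 6)/(12 − 6) = -6.5 m/s.

-6.5 m/s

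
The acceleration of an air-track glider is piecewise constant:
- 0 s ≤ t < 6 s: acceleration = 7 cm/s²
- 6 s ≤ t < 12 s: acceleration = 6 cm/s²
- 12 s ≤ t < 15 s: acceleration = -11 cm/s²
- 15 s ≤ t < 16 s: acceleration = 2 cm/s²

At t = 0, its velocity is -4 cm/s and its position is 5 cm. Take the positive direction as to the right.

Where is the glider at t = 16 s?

657.5 cm

On each constant-a segment, Δv = aΔt and Δx = v₀Δt + ½aΔt²; chain segment to segment.
0–6 s: v starts -4 cm/s; Δx = -4·6 + ½·7·6² = 102 cm; v ends 38 cm/s.
6–12 s: v starts 38 cm/s; Δx = 38·6 + ½·6·6² = 336 cm; v ends 74 cm/s.
12–15 s: v starts 74 cm/s; Δx = 74·3 + ½·-11·3² = 172.5 cm; v ends 41 cm/s.
15–16 s: v starts 41 cm/s; Δx = 41·1 + ½·2·1² = 42 cm; v ends 43 cm/s.
x(16) = 5 + Σ Δx = 657.5 cm.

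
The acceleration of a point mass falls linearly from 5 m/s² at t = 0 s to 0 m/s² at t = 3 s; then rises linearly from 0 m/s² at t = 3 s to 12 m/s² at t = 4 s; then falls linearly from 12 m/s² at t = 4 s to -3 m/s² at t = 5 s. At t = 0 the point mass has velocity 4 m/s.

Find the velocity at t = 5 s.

Δv equals the area under the a-t graph; then v = v₀ + Δv.
0–3 s: ½(5 + 0)(3) = 7.5 m/s
3–4 s: ½(0 + 12)(1) = 6 m/s
4–5 s: ½(12 + -3)(1) = 4.5 m/s
Δv = 18 m/s, so v(5) = 4 + (18) = 22 m/s.

22 m/s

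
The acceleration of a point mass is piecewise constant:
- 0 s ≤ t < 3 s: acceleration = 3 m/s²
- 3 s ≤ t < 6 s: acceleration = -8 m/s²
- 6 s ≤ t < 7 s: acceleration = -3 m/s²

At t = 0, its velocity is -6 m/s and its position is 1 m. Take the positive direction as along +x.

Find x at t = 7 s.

On each constant-a segment, Δv = aΔt and Δx = v₀Δt + ½aΔt²; chain segment to segment.
0–3 s: v starts -6 m/s; Δx = -6·3 + ½·3·3² = -4.5 m; v ends 3 m/s.
3–6 s: v starts 3 m/s; Δx = 3·3 + ½·-8·3² = -27 m; v ends -21 m/s.
6–7 s: v starts -21 m/s; Δx = -21·1 + ½·-3·1² = -22.5 m; v ends -24 m/s.
x(7) = 1 + Σ Δx = -53 m.

-53 m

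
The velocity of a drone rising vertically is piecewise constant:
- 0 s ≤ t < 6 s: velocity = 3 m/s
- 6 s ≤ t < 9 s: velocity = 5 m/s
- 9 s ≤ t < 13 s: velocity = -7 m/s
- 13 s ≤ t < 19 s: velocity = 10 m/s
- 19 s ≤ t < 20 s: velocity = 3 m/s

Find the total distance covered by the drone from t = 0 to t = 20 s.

124 m

Distance (not displacement) is the total path length: add the absolute areas under v-t.
0–6 s: |3| × 6 = 18 m
6–9 s: |5| × 3 = 15 m
9–13 s: |-7| × 4 = 28 m
13–19 s: |10| × 6 = 60 m
19–20 s: |3| × 1 = 3 m
Total distance = 124 m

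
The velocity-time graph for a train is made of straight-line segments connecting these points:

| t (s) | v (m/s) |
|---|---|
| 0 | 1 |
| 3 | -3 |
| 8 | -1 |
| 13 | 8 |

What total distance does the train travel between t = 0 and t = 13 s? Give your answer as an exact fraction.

1145/36 m

Distance (not displacement) is the total path length: add the absolute areas under v-t.
0–3 s: v = 0 at t = 0.75 s; triangle areas 0.375 + 3.375 = 3.75 m
3–8 s: |½(-3 + -1)(5)| = 10 m
8–13 s: v = 0 at t = 77/9 s; triangle areas 5/18 + 160/9 = 325/18 m
Total distance = 1145/36 m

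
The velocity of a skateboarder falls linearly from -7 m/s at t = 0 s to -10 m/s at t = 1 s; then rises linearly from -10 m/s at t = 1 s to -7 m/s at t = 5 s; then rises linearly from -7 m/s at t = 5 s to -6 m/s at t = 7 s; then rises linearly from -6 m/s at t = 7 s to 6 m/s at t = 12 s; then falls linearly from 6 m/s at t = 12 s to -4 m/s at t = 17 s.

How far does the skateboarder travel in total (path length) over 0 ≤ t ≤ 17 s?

Distance (not displacement) is the total path length: add the absolute areas under v-t.
0–1 s: |½(-7 + -10)(1)| = 8.5 m
1–5 s: |½(-10 + -7)(4)| = 34 m
5–7 s: |½(-7 + -6)(2)| = 13 m
7–12 s: v = 0 at t = 9.5 s; triangle areas 7.5 + 7.5 = 15 m
12–17 s: v = 0 at t = 15 s; triangle areas 9 + 4 = 13 m
Total distance = 83.5 m

83.5 m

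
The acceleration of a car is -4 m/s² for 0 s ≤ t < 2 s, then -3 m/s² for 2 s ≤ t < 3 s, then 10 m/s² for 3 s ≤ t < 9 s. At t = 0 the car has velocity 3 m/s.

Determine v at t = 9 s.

Δv equals the area under the a-t graph; then v = v₀ + Δv.
0–2 s: -4 × 2 = -8 m/s
2–3 s: -3 × 1 = -3 m/s
3–9 s: 10 × 6 = 60 m/s
Δv = 49 m/s, so v(9) = 3 + (49) = 52 m/s.

52 m/s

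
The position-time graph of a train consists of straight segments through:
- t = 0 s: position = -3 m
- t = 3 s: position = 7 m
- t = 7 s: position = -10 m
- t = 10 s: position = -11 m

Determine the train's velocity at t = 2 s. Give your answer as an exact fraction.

Velocity is the slope of the x-t graph on 0–3 s: (7 − -3)/(3 − 0) = 10/3 m/s.

10/3 m/s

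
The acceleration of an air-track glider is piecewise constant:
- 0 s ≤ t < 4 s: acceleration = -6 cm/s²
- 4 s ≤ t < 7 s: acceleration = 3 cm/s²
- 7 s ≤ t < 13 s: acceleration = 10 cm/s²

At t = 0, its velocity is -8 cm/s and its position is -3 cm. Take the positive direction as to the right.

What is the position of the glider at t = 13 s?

On each constant-a segment, Δv = aΔt and Δx = v₀Δt + ½aΔt²; chain segment to segment.
0–4 s: v starts -8 cm/s; Δx = -8·4 + ½·-6·4² = -80 cm; v ends -32 cm/s.
4–7 s: v starts -32 cm/s; Δx = -32·3 + ½·3·3² = -82.5 cm; v ends -23 cm/s.
7–13 s: v starts -23 cm/s; Δx = -23·6 + ½·10·6² = 42 cm; v ends 37 cm/s.
x(13) = -3 + Σ Δx = -123.5 cm.

-123.5 cm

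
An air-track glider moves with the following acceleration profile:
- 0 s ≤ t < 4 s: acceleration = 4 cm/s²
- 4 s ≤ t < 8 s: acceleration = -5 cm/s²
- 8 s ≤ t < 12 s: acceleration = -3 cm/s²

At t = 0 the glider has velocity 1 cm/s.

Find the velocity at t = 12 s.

-15 cm/s

Δv equals the area under the a-t graph; then v = v₀ + Δv.
0–4 s: 4 × 4 = 16 cm/s
4–8 s: -5 × 4 = -20 cm/s
8–12 s: -3 × 4 = -12 cm/s
Δv = -16 cm/s, so v(12) = 1 + (-16) = -15 cm/s.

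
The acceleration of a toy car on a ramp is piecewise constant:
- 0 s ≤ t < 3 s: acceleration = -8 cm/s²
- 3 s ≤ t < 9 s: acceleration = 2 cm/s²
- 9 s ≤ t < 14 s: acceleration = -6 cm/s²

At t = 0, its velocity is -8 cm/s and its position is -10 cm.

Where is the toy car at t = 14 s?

-401 cm

On each constant-a segment, Δv = aΔt and Δx = v₀Δt + ½aΔt²; chain segment to segment.
0–3 s: v starts -8 cm/s; Δx = -8·3 + ½·-8·3² = -60 cm; v ends -32 cm/s.
3–9 s: v starts -32 cm/s; Δx = -32·6 + ½·2·6² = -156 cm; v ends -20 cm/s.
9–14 s: v starts -20 cm/s; Δx = -20·5 + ½·-6·5² = -175 cm; v ends -50 cm/s.
x(14) = -10 + Σ Δx = -401 cm.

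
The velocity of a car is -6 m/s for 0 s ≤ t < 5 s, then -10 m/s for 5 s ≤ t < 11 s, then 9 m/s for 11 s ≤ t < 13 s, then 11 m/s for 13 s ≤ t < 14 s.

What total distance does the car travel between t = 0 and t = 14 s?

119 m

Distance (not displacement) is the total path length: add the absolute areas under v-t.
0–5 s: |-6| × 5 = 30 m
5–11 s: |-10| × 6 = 60 m
11–13 s: |9| × 2 = 18 m
13–14 s: |11| × 1 = 11 m
Total distance = 119 m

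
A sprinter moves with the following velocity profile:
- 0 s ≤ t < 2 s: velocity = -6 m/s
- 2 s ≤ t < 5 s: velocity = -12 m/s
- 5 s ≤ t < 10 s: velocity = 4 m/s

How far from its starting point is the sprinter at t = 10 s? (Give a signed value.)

-28 m

Displacement is the signed area under the v-t curve.
0–2 s: -6 × 2 = -12 m
2–5 s: -12 × 3 = -36 m
5–10 s: 4 × 5 = 20 m
Net displacement = -28 m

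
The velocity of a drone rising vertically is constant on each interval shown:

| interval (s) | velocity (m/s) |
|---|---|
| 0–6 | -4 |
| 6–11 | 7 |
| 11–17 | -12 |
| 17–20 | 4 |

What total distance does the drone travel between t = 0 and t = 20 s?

143 m

Total distance travelled is ∫|v| dt — sum the magnitudes of each area piece.
0–6 s: |-4| × 6 = 24 m
6–11 s: |7| × 5 = 35 m
11–17 s: |-12| × 6 = 72 m
17–20 s: |4| × 3 = 12 m
Total distance = 143 m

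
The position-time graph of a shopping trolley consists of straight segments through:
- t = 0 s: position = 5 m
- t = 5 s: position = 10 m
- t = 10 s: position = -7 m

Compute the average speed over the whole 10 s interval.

2.2 m/s

Average speed = (total path length)/(elapsed time); on a piecewise-linear x-t graph the path length is Σ|Δx|.
0–5 s: |Δx| = |10 − 5| = 5 m
5–10 s: |Δx| = |-7 − 10| = 17 m
Total path = 22 m; average speed = 22/10 = 2.2 m/s.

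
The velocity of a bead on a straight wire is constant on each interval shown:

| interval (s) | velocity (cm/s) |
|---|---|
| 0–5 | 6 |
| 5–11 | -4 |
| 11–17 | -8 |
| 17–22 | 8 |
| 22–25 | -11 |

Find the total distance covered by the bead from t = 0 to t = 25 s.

175 cm

Total distance travelled is ∫|v| dt — sum the magnitudes of each area piece.
0–5 s: |6| × 5 = 30 cm
5–11 s: |-4| × 6 = 24 cm
11–17 s: |-8| × 6 = 48 cm
17–22 s: |8| × 5 = 40 cm
22–25 s: |-11| × 3 = 33 cm
Total distance = 175 cm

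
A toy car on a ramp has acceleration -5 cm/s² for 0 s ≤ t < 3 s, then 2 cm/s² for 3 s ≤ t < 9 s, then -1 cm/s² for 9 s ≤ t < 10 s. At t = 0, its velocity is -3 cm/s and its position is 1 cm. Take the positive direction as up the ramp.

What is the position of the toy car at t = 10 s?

-109 cm

On each constant-a segment, Δv = aΔt and Δx = v₀Δt + ½aΔt²; chain segment to segment.
0–3 s: v starts -3 cm/s; Δx = -3·3 + ½·-5·3² = -31.5 cm; v ends -18 cm/s.
3–9 s: v starts -18 cm/s; Δx = -18·6 + ½·2·6² = -72 cm; v ends -6 cm/s.
9–10 s: v starts -6 cm/s; Δx = -6·1 + ½·-1·1² = -6.5 cm; v ends -7 cm/s.
x(10) = 1 + Σ Δx = -109 cm.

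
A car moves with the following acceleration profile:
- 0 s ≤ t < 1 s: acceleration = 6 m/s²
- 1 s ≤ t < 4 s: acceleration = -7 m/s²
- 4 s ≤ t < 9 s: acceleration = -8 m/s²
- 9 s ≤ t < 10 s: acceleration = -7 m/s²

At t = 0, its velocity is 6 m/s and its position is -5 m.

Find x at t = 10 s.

On each constant-a segment, Δv = aΔt and Δx = v₀Δt + ½aΔt²; chain segment to segment.
0–1 s: v starts 6 m/s; Δx = 6·1 + ½·6·1² = 9 m; v ends 12 m/s.
1–4 s: v starts 12 m/s; Δx = 12·3 + ½·-7·3² = 4.5 m; v ends -9 m/s.
4–9 s: v starts -9 m/s; Δx = -9·5 + ½·-8·5² = -145 m; v ends -49 m/s.
9–10 s: v starts -49 m/s; Δx = -49·1 + ½·-7·1² = -52.5 m; v ends -56 m/s.
x(10) = -5 + Σ Δx = -189 m.

-189 m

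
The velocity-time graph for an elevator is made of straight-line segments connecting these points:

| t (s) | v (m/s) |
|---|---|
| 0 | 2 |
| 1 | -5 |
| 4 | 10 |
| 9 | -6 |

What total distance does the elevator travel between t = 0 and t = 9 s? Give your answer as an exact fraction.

Total distance travelled is ∫|v| dt — sum the magnitudes of each area piece.
0–1 s: v = 0 at t = 2/7 s; triangle areas 2/7 + 25/14 = 29/14 m
1–4 s: v = 0 at t = 2 s; triangle areas 2.5 + 10 = 12.5 m
4–9 s: v = 0 at t = 7.125 s; triangle areas 15.625 + 5.625 = 21.25 m
Total distance = 1003/28 m

1003/28 m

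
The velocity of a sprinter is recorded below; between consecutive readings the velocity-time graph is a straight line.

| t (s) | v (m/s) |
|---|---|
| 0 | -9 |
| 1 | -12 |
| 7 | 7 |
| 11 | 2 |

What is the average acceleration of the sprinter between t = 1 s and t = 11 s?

Average acceleration = Δv/Δt = (2 − -12)/(11 − 1) = 1.4 m/s².

1.4 m/s²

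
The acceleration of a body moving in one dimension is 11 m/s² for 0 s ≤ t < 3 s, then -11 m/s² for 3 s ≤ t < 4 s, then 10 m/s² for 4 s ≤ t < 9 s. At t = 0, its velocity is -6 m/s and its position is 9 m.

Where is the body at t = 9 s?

On each constant-a segment, Δv = aΔt and Δx = v₀Δt + ½aΔt²; chain segment to segment.
0–3 s: v starts -6 m/s; Δx = -6·3 + ½·11·3² = 31.5 m; v ends 27 m/s.
3–4 s: v starts 27 m/s; Δx = 27·1 + ½·-11·1² = 21.5 m; v ends 16 m/s.
4–9 s: v starts 16 m/s; Δx = 16·5 + ½·10·5² = 205 m; v ends 66 m/s.
x(9) = 9 + Σ Δx = 267 m.

267 m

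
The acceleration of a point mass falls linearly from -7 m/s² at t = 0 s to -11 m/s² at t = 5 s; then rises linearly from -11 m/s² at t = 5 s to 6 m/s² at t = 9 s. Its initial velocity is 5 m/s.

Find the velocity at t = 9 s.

Δv equals the area under the a-t graph; then v = v₀ + Δv.
0–5 s: ½(-7 + -11)(5) = -45 m/s
5–9 s: ½(-11 + 6)(4) = -10 m/s
Δv = -55 m/s, so v(9) = 5 + (-55) = -50 m/s.

-50 m/s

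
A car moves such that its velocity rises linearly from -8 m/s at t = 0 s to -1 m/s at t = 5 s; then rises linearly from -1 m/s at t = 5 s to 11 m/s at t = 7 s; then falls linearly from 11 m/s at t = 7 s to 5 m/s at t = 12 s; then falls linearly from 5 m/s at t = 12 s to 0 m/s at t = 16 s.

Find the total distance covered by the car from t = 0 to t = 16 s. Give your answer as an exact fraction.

248/3 m

Distance (not displacement) is the total path length: add the absolute areas under v-t.
0–5 s: |½(-8 + -1)(5)| = 22.5 m
5–7 s: v = 0 at t = 31/6 s; triangle areas 1/12 + 121/12 = 61/6 m
7–12 s: |½(11 + 5)(5)| = 40 m
12–16 s: |½(5 + 0)(4)| = 10 m
Total distance = 248/3 m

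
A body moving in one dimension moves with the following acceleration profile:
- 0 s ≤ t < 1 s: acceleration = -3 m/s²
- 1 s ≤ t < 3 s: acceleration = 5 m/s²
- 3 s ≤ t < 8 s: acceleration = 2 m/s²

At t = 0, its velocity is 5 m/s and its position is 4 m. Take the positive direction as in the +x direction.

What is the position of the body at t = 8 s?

106.5 m

On each constant-a segment, Δv = aΔt and Δx = v₀Δt + ½aΔt²; chain segment to segment.
0–1 s: v starts 5 m/s; Δx = 5·1 + ½·-3·1² = 3.5 m; v ends 2 m/s.
1–3 s: v starts 2 m/s; Δx = 2·2 + ½·5·2² = 14 m; v ends 12 m/s.
3–8 s: v starts 12 m/s; Δx = 12·5 + ½·2·5² = 85 m; v ends 22 m/s.
x(8) = 4 + Σ Δx = 106.5 m.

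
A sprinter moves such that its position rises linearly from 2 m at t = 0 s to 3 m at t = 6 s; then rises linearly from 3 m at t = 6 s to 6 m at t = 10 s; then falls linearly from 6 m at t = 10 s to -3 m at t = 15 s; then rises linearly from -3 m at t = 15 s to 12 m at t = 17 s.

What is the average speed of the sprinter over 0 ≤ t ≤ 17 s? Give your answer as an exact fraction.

Average speed = (total path length)/(elapsed time); on a piecewise-linear x-t graph the path length is Σ|Δx|.
0–6 s: |Δx| = |3 − 2| = 1 m
6–10 s: |Δx| = |6 − 3| = 3 m
10–15 s: |Δx| = |-3 − 6| = 9 m
15–17 s: |Δx| = |12 − -3| = 15 m
Total path = 28 m; average speed = 28/17 = 28/17 m/s.

28/17 m/s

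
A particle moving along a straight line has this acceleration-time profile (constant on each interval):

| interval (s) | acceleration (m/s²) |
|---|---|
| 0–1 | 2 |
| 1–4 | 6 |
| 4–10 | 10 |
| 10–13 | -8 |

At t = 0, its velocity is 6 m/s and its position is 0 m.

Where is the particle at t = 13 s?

616 m

On each constant-a segment, Δv = aΔt and Δx = v₀Δt + ½aΔt²; chain segment to segment.
0–1 s: v starts 6 m/s; Δx = 6·1 + ½·2·1² = 7 m; v ends 8 m/s.
1–4 s: v starts 8 m/s; Δx = 8·3 + ½·6·3² = 51 m; v ends 26 m/s.
4–10 s: v starts 26 m/s; Δx = 26·6 + ½·10·6² = 336 m; v ends 86 m/s.
10–13 s: v starts 86 m/s; Δx = 86·3 + ½·-8·3² = 222 m; v ends 62 m/s.
x(13) = 0 + Σ Δx = 616 m.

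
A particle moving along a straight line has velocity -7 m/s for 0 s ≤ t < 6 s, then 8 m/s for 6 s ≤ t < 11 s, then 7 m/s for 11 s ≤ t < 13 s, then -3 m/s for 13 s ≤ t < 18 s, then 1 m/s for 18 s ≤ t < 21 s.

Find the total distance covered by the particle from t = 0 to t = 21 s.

114 m

Total distance travelled is ∫|v| dt — sum the magnitudes of each area piece.
0–6 s: |-7| × 6 = 42 m
6–11 s: |8| × 5 = 40 m
11–13 s: |7| × 2 = 14 m
13–18 s: |-3| × 5 = 15 m
18–21 s: |1| × 3 = 3 m
Total distance = 114 m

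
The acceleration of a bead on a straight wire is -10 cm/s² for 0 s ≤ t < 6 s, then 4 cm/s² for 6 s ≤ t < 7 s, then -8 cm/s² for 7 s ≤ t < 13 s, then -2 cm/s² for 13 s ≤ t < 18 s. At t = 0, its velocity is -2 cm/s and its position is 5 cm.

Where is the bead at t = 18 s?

On each constant-a segment, Δv = aΔt and Δx = v₀Δt + ½aΔt²; chain segment to segment.
0–6 s: v starts -2 cm/s; Δx = -2·6 + ½·-10·6² = -192 cm; v ends -62 cm/s.
6–7 s: v starts -62 cm/s; Δx = -62·1 + ½·4·1² = -60 cm; v ends -58 cm/s.
7–13 s: v starts -58 cm/s; Δx = -58·6 + ½·-8·6² = -492 cm; v ends -106 cm/s.
13–18 s: v starts -106 cm/s; Δx = -106·5 + ½·-2·5² = -555 cm; v ends -116 cm/s.
x(18) = 5 + Σ Δx = -1294 cm.

-1294 cm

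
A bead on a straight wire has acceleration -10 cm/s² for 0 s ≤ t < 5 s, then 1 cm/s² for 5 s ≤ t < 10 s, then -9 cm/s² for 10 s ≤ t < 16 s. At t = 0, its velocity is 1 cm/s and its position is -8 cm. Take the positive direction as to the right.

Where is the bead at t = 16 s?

On each constant-a segment, Δv = aΔt and Δx = v₀Δt + ½aΔt²; chain segment to segment.
0–5 s: v starts 1 cm/s; Δx = 1·5 + ½·-10·5² = -120 cm; v ends -49 cm/s.
5–10 s: v starts -49 cm/s; Δx = -49·5 + ½·1·5² = -232.5 cm; v ends -44 cm/s.
10–16 s: v starts -44 cm/s; Δx = -44·6 + ½·-9·6² = -426 cm; v ends -98 cm/s.
x(16) = -8 + Σ Δx = -786.5 cm.

-786.5 cm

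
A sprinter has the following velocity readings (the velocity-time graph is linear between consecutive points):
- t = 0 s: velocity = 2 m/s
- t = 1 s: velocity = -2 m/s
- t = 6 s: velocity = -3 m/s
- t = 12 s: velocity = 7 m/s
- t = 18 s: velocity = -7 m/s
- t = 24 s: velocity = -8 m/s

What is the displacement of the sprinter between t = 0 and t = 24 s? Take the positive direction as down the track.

Displacement is the signed area under the v-t curve.
0–1 s: ½(2 + -2)(1) = 0 m
1–6 s: ½(-2 + -3)(5) = -12.5 m
6–12 s: ½(-3 + 7)(6) = 12 m
12–18 s: ½(7 + -7)(6) = 0 m
18–24 s: ½(-7 + -8)(6) = -45 m
Net displacement = -45.5 m

-45.5 m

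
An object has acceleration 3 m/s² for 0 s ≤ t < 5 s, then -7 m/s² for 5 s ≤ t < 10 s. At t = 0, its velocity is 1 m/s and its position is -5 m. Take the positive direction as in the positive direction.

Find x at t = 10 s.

30 m

On each constant-a segment, Δv = aΔt and Δx = v₀Δt + ½aΔt²; chain segment to segment.
0–5 s: v starts 1 m/s; Δx = 1·5 + ½·3·5² = 42.5 m; v ends 16 m/s.
5–10 s: v starts 16 m/s; Δx = 16·5 + ½·-7·5² = -7.5 m; v ends -19 m/s.
x(10) = -5 + Σ Δx = 30 m.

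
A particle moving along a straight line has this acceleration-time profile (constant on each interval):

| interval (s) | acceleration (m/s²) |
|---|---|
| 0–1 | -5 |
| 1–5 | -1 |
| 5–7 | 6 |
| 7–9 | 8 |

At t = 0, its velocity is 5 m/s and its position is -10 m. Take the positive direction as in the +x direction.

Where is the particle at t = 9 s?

20.5 m

On each constant-a segment, Δv = aΔt and Δx = v₀Δt + ½aΔt²; chain segment to segment.
0–1 s: v starts 5 m/s; Δx = 5·1 + ½·-5·1² = 2.5 m; v ends 0 m/s.
1–5 s: v starts 0 m/s; Δx = 0·4 + ½·-1·4² = -8 m; v ends -4 m/s.
5–7 s: v starts -4 m/s; Δx = -4·2 + ½·6·2² = 4 m; v ends 8 m/s.
7–9 s: v starts 8 m/s; Δx = 8·2 + ½·8·2² = 32 m; v ends 24 m/s.
x(9) = -10 + Σ Δx = 20.5 m.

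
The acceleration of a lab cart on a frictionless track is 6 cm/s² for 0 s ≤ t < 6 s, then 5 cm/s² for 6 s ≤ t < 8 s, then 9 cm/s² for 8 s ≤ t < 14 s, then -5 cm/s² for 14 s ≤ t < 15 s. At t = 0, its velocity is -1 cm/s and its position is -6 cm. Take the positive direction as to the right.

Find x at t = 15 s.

On each constant-a segment, Δv = aΔt and Δx = v₀Δt + ½aΔt²; chain segment to segment.
0–6 s: v starts -1 cm/s; Δx = -1·6 + ½·6·6² = 102 cm; v ends 35 cm/s.
6–8 s: v starts 35 cm/s; Δx = 35·2 + ½·5·2² = 80 cm; v ends 45 cm/s.
8–14 s: v starts 45 cm/s; Δx = 45·6 + ½·9·6² = 432 cm; v ends 99 cm/s.
14–15 s: v starts 99 cm/s; Δx = 99·1 + ½·-5·1² = 96.5 cm; v ends 94 cm/s.
x(15) = -6 + Σ Δx = 704.5 cm.

704.5 cm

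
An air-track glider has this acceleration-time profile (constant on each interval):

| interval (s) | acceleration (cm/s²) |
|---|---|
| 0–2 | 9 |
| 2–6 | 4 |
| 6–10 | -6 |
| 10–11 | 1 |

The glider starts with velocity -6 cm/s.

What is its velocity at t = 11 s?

5 cm/s

Δv equals the area under the a-t graph; then v = v₀ + Δv.
0–2 s: 9 × 2 = 18 cm/s
2–6 s: 4 × 4 = 16 cm/s
6–10 s: -6 × 4 = -24 cm/s
10–11 s: 1 × 1 = 1 cm/s
Δv = 11 cm/s, so v(11) = -6 + (11) = 5 cm/s.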